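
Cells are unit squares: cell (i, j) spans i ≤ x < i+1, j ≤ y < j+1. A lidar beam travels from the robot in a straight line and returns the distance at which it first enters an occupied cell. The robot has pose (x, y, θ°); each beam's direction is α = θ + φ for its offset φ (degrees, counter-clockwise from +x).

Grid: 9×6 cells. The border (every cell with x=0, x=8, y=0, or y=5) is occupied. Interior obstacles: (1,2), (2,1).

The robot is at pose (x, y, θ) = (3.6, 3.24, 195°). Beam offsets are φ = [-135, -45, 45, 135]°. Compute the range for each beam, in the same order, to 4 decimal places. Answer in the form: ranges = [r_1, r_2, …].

ranges = [2.0323, 3.0022, 1.4318, 4.4800]

beam 1: φ=-135°, α=60°
  direction (0.5000, 0.8660); cell (3,3); t to first gridline: x 0.8000, y 0.8776 (then +2.0000 / +1.1547)
    (4,3) via x @ 0.8000
    (4,4) via y @ 0.8776
    (4,5) via y @ 2.0323  # hit
  → r_1 = 2.0323
beam 2: φ=-45°, α=150°
  direction (-0.8660, 0.5000); cell (3,3); t to first gridline: x 0.6928, y 1.5200 (then +1.1547 / +2.0000)
    (2,3) via x @ 0.6928
    (2,4) via y @ 1.5200
    (1,4) via x @ 1.8475
    (0,4) via x @ 3.0022  # hit
  → r_2 = 3.0022
beam 3: φ=45°, α=240°
  direction (-0.5000, -0.8660); cell (3,3); t to first gridline: x 1.2000, y 0.2771 (then +2.0000 / +1.1547)
    (3,2) via y @ 0.2771
    (2,2) via x @ 1.2000
    (2,1) via y @ 1.4318  # hit
  → r_3 = 1.4318
beam 4: φ=135°, α=330°
  direction (0.8660, -0.5000); cell (3,3); t to first gridline: x 0.4619, y 0.4800 (then +1.1547 / +2.0000)
    (4,3) via x @ 0.4619
    (4,2) via y @ 0.4800
    (5,2) via x @ 1.6166
    (5,1) via y @ 2.4800
    (6,1) via x @ 2.7713
    (7,1) via x @ 3.9260
    (7,0) via y @ 4.4800  # hit
  → r_4 = 4.4800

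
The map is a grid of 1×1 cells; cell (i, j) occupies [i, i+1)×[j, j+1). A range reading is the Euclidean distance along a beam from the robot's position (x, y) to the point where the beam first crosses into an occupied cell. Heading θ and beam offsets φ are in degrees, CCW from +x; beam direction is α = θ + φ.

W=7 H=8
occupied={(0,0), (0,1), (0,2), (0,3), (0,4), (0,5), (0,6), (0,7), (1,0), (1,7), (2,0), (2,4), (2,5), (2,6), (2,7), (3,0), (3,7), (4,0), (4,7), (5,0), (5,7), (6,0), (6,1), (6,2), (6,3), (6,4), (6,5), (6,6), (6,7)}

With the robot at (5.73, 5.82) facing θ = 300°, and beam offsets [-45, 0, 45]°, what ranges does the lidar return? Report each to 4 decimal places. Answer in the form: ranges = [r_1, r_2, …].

beam 1: φ=-45°, α=255°
  dir = (cos 255°, sin 255°) = (-0.2588, -0.9659); from cell (5,5)
  next x-line at t=2.8205, next y-line at t=0.8489; Δt_x=3.8637, Δt_y=1.0353
    y: enter (5,4) at t=0.8489
    y: enter (5,3) at t=1.8842
    x: enter (4,3) at t=2.8205
    y: enter (4,2) at t=2.9195
    y: enter (4,1) at t=3.9548
    y: enter (4,0) at t=4.9900 ← occupied
  → r_1 = 4.9900
beam 2: φ=0°, α=300°
  dir = (cos 300°, sin 300°) = (0.5000, -0.8660); from cell (5,5)
  next x-line at t=0.5400, next y-line at t=0.9469; Δt_x=2.0000, Δt_y=1.1547
    x: enter (6,5) at t=0.5400 ← occupied
  → r_2 = 0.5400
beam 3: φ=45°, α=345°
  dir = (cos 345°, sin 345°) = (0.9659, -0.2588); from cell (5,5)
  next x-line at t=0.2795, next y-line at t=3.1682; Δt_x=1.0353, Δt_y=3.8637
    x: enter (6,5) at t=0.2795 ← occupied
  → r_3 = 0.2795

ranges = [4.9900, 0.5400, 0.2795]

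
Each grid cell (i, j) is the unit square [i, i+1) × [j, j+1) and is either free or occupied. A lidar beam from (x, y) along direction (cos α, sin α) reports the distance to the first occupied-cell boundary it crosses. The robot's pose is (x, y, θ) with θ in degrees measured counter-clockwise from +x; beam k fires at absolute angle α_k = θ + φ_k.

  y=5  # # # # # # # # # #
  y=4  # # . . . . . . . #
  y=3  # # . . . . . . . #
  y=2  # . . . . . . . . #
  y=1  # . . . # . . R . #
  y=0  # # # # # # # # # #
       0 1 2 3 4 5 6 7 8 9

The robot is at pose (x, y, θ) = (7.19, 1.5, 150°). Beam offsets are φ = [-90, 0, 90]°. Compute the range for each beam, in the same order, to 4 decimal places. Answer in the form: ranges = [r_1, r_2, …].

ranges = [3.6200, 5.9929, 0.5774]

beam 1: φ=-90°, α=60°
  cosα=0.5000 sinα=0.8660 | (7,1) | tMaxX 1.6200 tMaxY 0.5774 | tΔX 2.0000 tΔY 1.1547
    t=0.5774 [y] (7,2)
    t=1.6200 [x] (8,2)
    t=1.7321 [y] (8,3)
    t=2.8868 [y] (8,4)
    t=3.6200 [x] (9,4) — stop
  → r_1 = 3.6200
beam 2: φ=0°, α=150°
  cosα=-0.8660 sinα=0.5000 | (7,1) | tMaxX 0.2194 tMaxY 1.0000 | tΔX 1.1547 tΔY 2.0000
    t=0.2194 [x] (6,1)
    t=1.0000 [y] (6,2)
    t=1.3741 [x] (5,2)
    t=2.5288 [x] (4,2)
    t=3.0000 [y] (4,3)
    t=3.6835 [x] (3,3)
    t=4.8382 [x] (2,3)
    t=5.0000 [y] (2,4)
    t=5.9929 [x] (1,4) — stop
  → r_2 = 5.9929
beam 3: φ=90°, α=240°
  cosα=-0.5000 sinα=-0.8660 | (7,1) | tMaxX 0.3800 tMaxY 0.5774 | tΔX 2.0000 tΔY 1.1547
    t=0.3800 [x] (6,1)
    t=0.5774 [y] (6,0) — stop
  → r_3 = 0.5774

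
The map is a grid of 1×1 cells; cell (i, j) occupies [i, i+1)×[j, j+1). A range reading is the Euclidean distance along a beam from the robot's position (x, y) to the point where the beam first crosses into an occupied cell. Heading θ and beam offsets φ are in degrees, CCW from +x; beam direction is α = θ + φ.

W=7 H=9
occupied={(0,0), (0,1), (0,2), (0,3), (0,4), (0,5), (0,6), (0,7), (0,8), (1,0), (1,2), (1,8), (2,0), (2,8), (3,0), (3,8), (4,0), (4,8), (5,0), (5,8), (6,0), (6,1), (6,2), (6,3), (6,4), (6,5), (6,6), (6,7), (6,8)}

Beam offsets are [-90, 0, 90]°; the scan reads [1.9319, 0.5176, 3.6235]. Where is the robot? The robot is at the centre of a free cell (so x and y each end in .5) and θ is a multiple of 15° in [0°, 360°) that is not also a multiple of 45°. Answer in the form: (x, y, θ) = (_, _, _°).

Enumerate (i+0.5, j+0.5, θ) over the 34 free cells and 16 admissible headings. For each, cast all 3 beams and compare to the given ranges.
  (4.5, 4.5, 195°): beam 1 = 3.6235 ≠ 1.9319 ✗
  (2.5, 2.5, 30°): beam 1 = 1.7321 ≠ 1.9319 ✗
  (2.5, 6.5, 15°): beam 1 = 5.6940 ≠ 1.9319 ✗
  (4.5, 4.5, 330°): beam 1 = 4.0415 ≠ 1.9319 ✗
  …
  (5.5, 4.5, 15°): r_1=1.9319, r_2=0.5176, r_3=3.6235 — all match ✓
Only this pose fits every beam.

(x, y, θ) = (5.5, 4.5, 15°)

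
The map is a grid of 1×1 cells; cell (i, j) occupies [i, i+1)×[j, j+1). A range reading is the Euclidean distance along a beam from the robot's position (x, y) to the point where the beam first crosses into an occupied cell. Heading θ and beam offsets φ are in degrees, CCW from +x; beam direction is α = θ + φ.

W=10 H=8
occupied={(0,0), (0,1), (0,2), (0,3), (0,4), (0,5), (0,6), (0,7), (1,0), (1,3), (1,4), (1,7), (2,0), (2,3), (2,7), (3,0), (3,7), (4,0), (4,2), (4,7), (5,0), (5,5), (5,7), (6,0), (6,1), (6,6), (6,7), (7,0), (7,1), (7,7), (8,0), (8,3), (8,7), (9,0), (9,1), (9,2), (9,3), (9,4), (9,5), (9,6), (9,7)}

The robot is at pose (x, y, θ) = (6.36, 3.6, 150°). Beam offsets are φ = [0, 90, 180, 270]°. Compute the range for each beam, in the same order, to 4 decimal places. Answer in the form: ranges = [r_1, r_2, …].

ranges = [6.1892, 3.0022, 3.0484, 3.9260]

beam 1: φ=0°, α=150°
  d=(-0.8660,0.5000)  start (6,3)  tX=0.4157 tY=0.8000  stride 1/|dx|=1.1547 1/|dy|=2.0000
    cross x-line → (5,3), t=0.4157
    cross y-line → (5,4), t=0.8000
    cross x-line → (4,4), t=1.5704
    cross x-line → (3,4), t=2.7251
    cross y-line → (3,5), t=2.8000
    cross x-line → (2,5), t=3.8798
    cross y-line → (2,6), t=4.8000
    cross x-line → (1,6), t=5.0345
    cross x-line → (0,6), t=6.1892 (wall)
  → r_1 = 6.1892
beam 2: φ=90°, α=240°
  d=(-0.5000,-0.8660)  start (6,3)  tX=0.7200 tY=0.6928  stride 1/|dx|=2.0000 1/|dy|=1.1547
    cross y-line → (6,2), t=0.6928
    cross x-line → (5,2), t=0.7200
    cross y-line → (5,1), t=1.8475
    cross x-line → (4,1), t=2.7200
    cross y-line → (4,0), t=3.0022 (wall)
  → r_2 = 3.0022
beam 3: φ=180°, α=330°
  d=(0.8660,-0.5000)  start (6,3)  tX=0.7390 tY=1.2000  stride 1/|dx|=1.1547 1/|dy|=2.0000
    cross x-line → (7,3), t=0.7390
    cross y-line → (7,2), t=1.2000
    cross x-line → (8,2), t=1.8937
    cross x-line → (9,2), t=3.0484 (wall)
  → r_3 = 3.0484
beam 4: φ=270°, α=60°
  d=(0.5000,0.8660)  start (6,3)  tX=1.2800 tY=0.4619  stride 1/|dx|=2.0000 1/|dy|=1.1547
    cross y-line → (6,4), t=0.4619
    cross x-line → (7,4), t=1.2800
    cross y-line → (7,5), t=1.6166
    cross y-line → (7,6), t=2.7713
    cross x-line → (8,6), t=3.2800
    cross y-line → (8,7), t=3.9260 (wall)
  → r_4 = 3.9260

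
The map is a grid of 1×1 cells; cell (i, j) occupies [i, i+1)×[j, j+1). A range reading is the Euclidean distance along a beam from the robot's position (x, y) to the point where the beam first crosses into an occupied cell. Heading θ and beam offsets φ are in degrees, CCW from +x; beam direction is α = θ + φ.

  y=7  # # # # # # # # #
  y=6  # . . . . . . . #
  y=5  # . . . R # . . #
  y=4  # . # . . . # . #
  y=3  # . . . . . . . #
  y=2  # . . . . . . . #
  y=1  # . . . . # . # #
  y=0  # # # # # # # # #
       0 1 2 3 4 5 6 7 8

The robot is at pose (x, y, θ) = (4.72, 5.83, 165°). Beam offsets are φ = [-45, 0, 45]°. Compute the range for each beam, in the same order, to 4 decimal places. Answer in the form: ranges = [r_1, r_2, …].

beam 1: φ=-45°, α=120°
  d=(-0.5000,0.8660)  start (4,5)  tX=1.4400 tY=0.1963  stride 1/|dx|=2.0000 1/|dy|=1.1547
    cross y-line → (4,6), t=0.1963
    cross y-line → (4,7), t=1.3510 (wall)
  → r_1 = 1.3510
beam 2: φ=0°, α=165°
  d=(-0.9659,0.2588)  start (4,5)  tX=0.7454 tY=0.6568  stride 1/|dx|=1.0353 1/|dy|=3.8637
    cross y-line → (4,6), t=0.6568
    cross x-line → (3,6), t=0.7454
    cross x-line → (2,6), t=1.7807
    cross x-line → (1,6), t=2.8160
    cross x-line → (0,6), t=3.8512 (wall)
  → r_2 = 3.8512
beam 3: φ=45°, α=210°
  d=(-0.8660,-0.5000)  start (4,5)  tX=0.8314 tY=1.6600  stride 1/|dx|=1.1547 1/|dy|=2.0000
    cross x-line → (3,5), t=0.8314
    cross y-line → (3,4), t=1.6600
    cross x-line → (2,4), t=1.9861 (wall)
  → r_3 = 1.9861

ranges = [1.3510, 3.8512, 1.9861]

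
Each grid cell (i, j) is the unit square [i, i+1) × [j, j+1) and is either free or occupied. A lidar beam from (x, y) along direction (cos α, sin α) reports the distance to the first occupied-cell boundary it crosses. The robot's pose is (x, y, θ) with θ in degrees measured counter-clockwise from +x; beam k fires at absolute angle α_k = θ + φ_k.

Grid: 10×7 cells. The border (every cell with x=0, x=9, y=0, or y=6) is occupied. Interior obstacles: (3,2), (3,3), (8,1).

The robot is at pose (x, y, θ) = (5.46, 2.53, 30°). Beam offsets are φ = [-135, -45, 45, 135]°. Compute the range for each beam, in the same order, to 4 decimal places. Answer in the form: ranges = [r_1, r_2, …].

beam 1: φ=-135°, α=255°
  direction (-0.2588, -0.9659); cell (5,2); t to first gridline: x 1.7773, y 0.5487 (then +3.8637 / +1.0353)
    (5,1) via y @ 0.5487
    (5,0) via y @ 1.5840  # hit
  → r_1 = 1.5840
beam 2: φ=-45°, α=345°
  direction (0.9659, -0.2588); cell (5,2); t to first gridline: x 0.5590, y 2.0478 (then +1.0353 / +3.8637)
    (6,2) via x @ 0.5590
    (7,2) via x @ 1.5943
    (7,1) via y @ 2.0478
    (8,1) via x @ 2.6296  # hit
  → r_2 = 2.6296
beam 3: φ=45°, α=75°
  direction (0.2588, 0.9659); cell (5,2); t to first gridline: x 2.0864, y 0.4866 (then +3.8637 / +1.0353)
    (5,3) via y @ 0.4866
    (5,4) via y @ 1.5219
    (6,4) via x @ 2.0864
    (6,5) via y @ 2.5571
    (6,6) via y @ 3.5924  # hit
  → r_3 = 3.5924
beam 4: φ=135°, α=165°
  direction (-0.9659, 0.2588); cell (5,2); t to first gridline: x 0.4762, y 1.8159 (then +1.0353 / +3.8637)
    (4,2) via x @ 0.4762
    (3,2) via x @ 1.5115  # hit
  → r_4 = 1.5115

ranges = [1.5840, 2.6296, 3.5924, 1.5115]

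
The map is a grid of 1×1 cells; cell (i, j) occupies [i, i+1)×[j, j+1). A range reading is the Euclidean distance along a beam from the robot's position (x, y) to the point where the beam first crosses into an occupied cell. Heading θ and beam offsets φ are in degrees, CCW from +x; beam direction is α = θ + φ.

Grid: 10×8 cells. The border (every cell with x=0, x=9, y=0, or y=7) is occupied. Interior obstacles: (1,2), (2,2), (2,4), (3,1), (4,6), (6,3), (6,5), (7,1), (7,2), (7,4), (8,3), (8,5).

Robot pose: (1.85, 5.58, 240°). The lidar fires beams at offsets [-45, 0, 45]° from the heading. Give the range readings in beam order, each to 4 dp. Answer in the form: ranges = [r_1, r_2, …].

ranges = [0.8800, 1.7000, 0.6005]

beam 1: φ=-45°, α=195°
  direction (-0.9659, -0.2588); cell (1,5); t to first gridline: x 0.8800, y 2.2409 (then +1.0353 / +3.8637)
    (0,5) via x @ 0.8800  # hit
  → r_1 = 0.8800
beam 2: φ=0°, α=240°
  direction (-0.5000, -0.8660); cell (1,5); t to first gridline: x 1.7000, y 0.6697 (then +2.0000 / +1.1547)
    (1,4) via y @ 0.6697
    (0,4) via x @ 1.7000  # hit
  → r_2 = 1.7000
beam 3: φ=45°, α=285°
  direction (0.2588, -0.9659); cell (1,5); t to first gridline: x 0.5796, y 0.6005 (then +3.8637 / +1.0353)
    (2,5) via x @ 0.5796
    (2,4) via y @ 0.6005  # hit
  → r_3 = 0.6005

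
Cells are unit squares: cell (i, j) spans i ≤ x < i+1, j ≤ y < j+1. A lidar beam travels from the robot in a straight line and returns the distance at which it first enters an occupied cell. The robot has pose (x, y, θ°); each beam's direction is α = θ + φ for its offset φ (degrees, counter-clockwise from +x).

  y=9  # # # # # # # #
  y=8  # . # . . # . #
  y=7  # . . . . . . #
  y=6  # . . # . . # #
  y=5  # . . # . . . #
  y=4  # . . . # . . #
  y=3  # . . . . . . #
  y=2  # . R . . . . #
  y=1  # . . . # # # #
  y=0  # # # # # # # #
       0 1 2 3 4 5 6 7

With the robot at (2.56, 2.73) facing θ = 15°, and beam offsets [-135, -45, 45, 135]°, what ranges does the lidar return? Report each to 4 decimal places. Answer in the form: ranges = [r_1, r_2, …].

beam 1: φ=-135°, α=240°
  d=(-0.5000,-0.8660)  start (2,2)  tX=1.1200 tY=0.8429  stride 1/|dx|=2.0000 1/|dy|=1.1547
    cross y-line → (2,1), t=0.8429
    cross x-line → (1,1), t=1.1200
    cross y-line → (1,0), t=1.9976 (wall)
  → r_1 = 1.9976
beam 2: φ=-45°, α=330°
  d=(0.8660,-0.5000)  start (2,2)  tX=0.5081 tY=1.4600  stride 1/|dx|=1.1547 1/|dy|=2.0000
    cross x-line → (3,2), t=0.5081
    cross y-line → (3,1), t=1.4600
    cross x-line → (4,1), t=1.6628 (wall)
  → r_2 = 1.6628
beam 3: φ=45°, α=60°
  d=(0.5000,0.8660)  start (2,2)  tX=0.8800 tY=0.3118  stride 1/|dx|=2.0000 1/|dy|=1.1547
    cross y-line → (2,3), t=0.3118
    cross x-line → (3,3), t=0.8800
    cross y-line → (3,4), t=1.4665
    cross y-line → (3,5), t=2.6212 (wall)
  → r_3 = 2.6212
beam 4: φ=135°, α=150°
  d=(-0.8660,0.5000)  start (2,2)  tX=0.6466 tY=0.5400  stride 1/|dx|=1.1547 1/|dy|=2.0000
    cross y-line → (2,3), t=0.5400
    cross x-line → (1,3), t=0.6466
    cross x-line → (0,3), t=1.8013 (wall)
  → r_4 = 1.8013

ranges = [1.9976, 1.6628, 2.6212, 1.8013]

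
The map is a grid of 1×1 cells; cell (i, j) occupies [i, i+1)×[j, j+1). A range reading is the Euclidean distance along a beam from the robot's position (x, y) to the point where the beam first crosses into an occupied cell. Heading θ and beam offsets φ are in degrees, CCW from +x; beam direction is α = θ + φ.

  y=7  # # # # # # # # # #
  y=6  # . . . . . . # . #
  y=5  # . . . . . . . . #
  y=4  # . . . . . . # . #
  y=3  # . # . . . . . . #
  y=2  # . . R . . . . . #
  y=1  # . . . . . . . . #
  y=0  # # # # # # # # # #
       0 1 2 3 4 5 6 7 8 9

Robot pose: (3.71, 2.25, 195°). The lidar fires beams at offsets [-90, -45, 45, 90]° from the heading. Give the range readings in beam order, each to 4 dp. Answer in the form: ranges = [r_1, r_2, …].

ranges = [4.9176, 1.5000, 1.4434, 1.2941]

beam 1: φ=-90°, α=105°
  dir = (cos 105°, sin 105°) = (-0.2588, 0.9659); from cell (3,2)
  next x-line at t=2.7432, next y-line at t=0.7765; Δt_x=3.8637, Δt_y=1.0353
    y: enter (3,3) at t=0.7765
    y: enter (3,4) at t=1.8117
    x: enter (2,4) at t=2.7432
    y: enter (2,5) at t=2.8470
    y: enter (2,6) at t=3.8823
    y: enter (2,7) at t=4.9176 ← occupied
  → r_1 = 4.9176
beam 2: φ=-45°, α=150°
  dir = (cos 150°, sin 150°) = (-0.8660, 0.5000); from cell (3,2)
  next x-line at t=0.8198, next y-line at t=1.5000; Δt_x=1.1547, Δt_y=2.0000
    x: enter (2,2) at t=0.8198
    y: enter (2,3) at t=1.5000 ← occupied
  → r_2 = 1.5000
beam 3: φ=45°, α=240°
  dir = (cos 240°, sin 240°) = (-0.5000, -0.8660); from cell (3,2)
  next x-line at t=1.4200, next y-line at t=0.2887; Δt_x=2.0000, Δt_y=1.1547
    y: enter (3,1) at t=0.2887
    x: enter (2,1) at t=1.4200
    y: enter (2,0) at t=1.4434 ← occupied
  → r_3 = 1.4434
beam 4: φ=90°, α=285°
  dir = (cos 285°, sin 285°) = (0.2588, -0.9659); from cell (3,2)
  next x-line at t=1.1205, next y-line at t=0.2588; Δt_x=3.8637, Δt_y=1.0353
    y: enter (3,1) at t=0.2588
    x: enter (4,1) at t=1.1205
    y: enter (4,0) at t=1.2941 ← occupied
  → r_4 = 1.2941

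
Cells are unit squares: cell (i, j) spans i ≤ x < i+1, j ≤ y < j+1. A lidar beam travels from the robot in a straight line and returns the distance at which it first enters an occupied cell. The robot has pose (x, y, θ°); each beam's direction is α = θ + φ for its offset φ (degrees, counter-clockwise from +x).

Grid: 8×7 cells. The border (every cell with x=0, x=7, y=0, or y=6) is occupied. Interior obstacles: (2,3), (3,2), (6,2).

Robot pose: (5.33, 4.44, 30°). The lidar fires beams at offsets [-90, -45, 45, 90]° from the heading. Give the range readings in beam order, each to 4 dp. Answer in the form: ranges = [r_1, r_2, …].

ranges = [1.6628, 1.7289, 1.6150, 1.8013]

beam 1: φ=-90°, α=300°
  dir = (cos 300°, sin 300°) = (0.5000, -0.8660); from cell (5,4)
  next x-line at t=1.3400, next y-line at t=0.5081; Δt_x=2.0000, Δt_y=1.1547
    y: enter (5,3) at t=0.5081
    x: enter (6,3) at t=1.3400
    y: enter (6,2) at t=1.6628 ← occupied
  → r_1 = 1.6628
beam 2: φ=-45°, α=345°
  dir = (cos 345°, sin 345°) = (0.9659, -0.2588); from cell (5,4)
  next x-line at t=0.6936, next y-line at t=1.7000; Δt_x=1.0353, Δt_y=3.8637
    x: enter (6,4) at t=0.6936
    y: enter (6,3) at t=1.7000
    x: enter (7,3) at t=1.7289 ← occupied
  → r_2 = 1.7289
beam 3: φ=45°, α=75°
  dir = (cos 75°, sin 75°) = (0.2588, 0.9659); from cell (5,4)
  next x-line at t=2.5887, next y-line at t=0.5798; Δt_x=3.8637, Δt_y=1.0353
    y: enter (5,5) at t=0.5798
    y: enter (5,6) at t=1.6150 ← occupied
  → r_3 = 1.6150
beam 4: φ=90°, α=120°
  dir = (cos 120°, sin 120°) = (-0.5000, 0.8660); from cell (5,4)
  next x-line at t=0.6600, next y-line at t=0.6466; Δt_x=2.0000, Δt_y=1.1547
    y: enter (5,5) at t=0.6466
    x: enter (4,5) at t=0.6600
    y: enter (4,6) at t=1.8013 ← occupied
  → r_4 = 1.8013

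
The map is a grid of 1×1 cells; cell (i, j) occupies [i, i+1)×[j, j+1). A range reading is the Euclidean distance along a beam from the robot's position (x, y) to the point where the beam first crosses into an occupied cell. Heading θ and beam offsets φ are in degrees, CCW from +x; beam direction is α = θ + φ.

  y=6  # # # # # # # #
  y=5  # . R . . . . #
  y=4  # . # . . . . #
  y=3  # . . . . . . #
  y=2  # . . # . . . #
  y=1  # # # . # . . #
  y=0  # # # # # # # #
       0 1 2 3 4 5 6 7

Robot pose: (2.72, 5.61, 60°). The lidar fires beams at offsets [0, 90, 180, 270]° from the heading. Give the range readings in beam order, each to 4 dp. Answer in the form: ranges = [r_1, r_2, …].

ranges = [0.4503, 0.7800, 0.7044, 4.9421]

beam 1: φ=0°, α=60°
  cosα=0.5000 sinα=0.8660 | (2,5) | tMaxX 0.5600 tMaxY 0.4503 | tΔX 2.0000 tΔY 1.1547
    t=0.4503 [y] (2,6) — stop
  → r_1 = 0.4503
beam 2: φ=90°, α=150°
  cosα=-0.8660 sinα=0.5000 | (2,5) | tMaxX 0.8314 tMaxY 0.7800 | tΔX 1.1547 tΔY 2.0000
    t=0.7800 [y] (2,6) — stop
  → r_2 = 0.7800
beam 3: φ=180°, α=240°
  cosα=-0.5000 sinα=-0.8660 | (2,5) | tMaxX 1.4400 tMaxY 0.7044 | tΔX 2.0000 tΔY 1.1547
    t=0.7044 [y] (2,4) — stop
  → r_3 = 0.7044
beam 4: φ=270°, α=330°
  cosα=0.8660 sinα=-0.5000 | (2,5) | tMaxX 0.3233 tMaxY 1.2200 | tΔX 1.1547 tΔY 2.0000
    t=0.3233 [x] (3,5)
    t=1.2200 [y] (3,4)
    t=1.4780 [x] (4,4)
    t=2.6327 [x] (5,4)
    t=3.2200 [y] (5,3)
    t=3.7874 [x] (6,3)
    t=4.9421 [x] (7,3) — stop
  → r_4 = 4.9421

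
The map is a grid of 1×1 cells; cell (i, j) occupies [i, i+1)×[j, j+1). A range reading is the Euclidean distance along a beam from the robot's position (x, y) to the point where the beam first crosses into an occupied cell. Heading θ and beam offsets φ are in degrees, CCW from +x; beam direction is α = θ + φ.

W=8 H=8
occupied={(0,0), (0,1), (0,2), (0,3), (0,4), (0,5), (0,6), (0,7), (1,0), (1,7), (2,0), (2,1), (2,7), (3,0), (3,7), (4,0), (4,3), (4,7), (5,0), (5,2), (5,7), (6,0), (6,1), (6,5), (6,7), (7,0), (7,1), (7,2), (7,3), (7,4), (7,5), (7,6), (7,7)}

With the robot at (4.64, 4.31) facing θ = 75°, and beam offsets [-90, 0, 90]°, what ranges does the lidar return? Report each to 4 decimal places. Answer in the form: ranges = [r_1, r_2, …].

beam 1: φ=-90°, α=345°
  direction (0.9659, -0.2588); cell (4,4); t to first gridline: x 0.3727, y 1.1977 (then +1.0353 / +3.8637)
    (5,4) via x @ 0.3727
    (5,3) via y @ 1.1977
    (6,3) via x @ 1.4080
    (7,3) via x @ 2.4433  # hit
  → r_1 = 2.4433
beam 2: φ=0°, α=75°
  direction (0.2588, 0.9659); cell (4,4); t to first gridline: x 1.3909, y 0.7143 (then +3.8637 / +1.0353)
    (4,5) via y @ 0.7143
    (5,5) via x @ 1.3909
    (5,6) via y @ 1.7496
    (5,7) via y @ 2.7849  # hit
  → r_2 = 2.7849
beam 3: φ=90°, α=165°
  direction (-0.9659, 0.2588); cell (4,4); t to first gridline: x 0.6626, y 2.6660 (then +1.0353 / +3.8637)
    (3,4) via x @ 0.6626
    (2,4) via x @ 1.6979
    (2,5) via y @ 2.6660
    (1,5) via x @ 2.7331
    (0,5) via x @ 3.7684  # hit
  → r_3 = 3.7684

ranges = [2.4433, 2.7849, 3.7684]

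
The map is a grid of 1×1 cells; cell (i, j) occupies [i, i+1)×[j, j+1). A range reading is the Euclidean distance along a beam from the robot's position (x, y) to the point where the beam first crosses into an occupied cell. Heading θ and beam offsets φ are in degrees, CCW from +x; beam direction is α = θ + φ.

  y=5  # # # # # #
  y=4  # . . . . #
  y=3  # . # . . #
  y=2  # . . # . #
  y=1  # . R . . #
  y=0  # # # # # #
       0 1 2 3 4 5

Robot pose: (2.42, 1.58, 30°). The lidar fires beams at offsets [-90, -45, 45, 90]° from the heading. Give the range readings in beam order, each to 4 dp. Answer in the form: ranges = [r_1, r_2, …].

ranges = [0.6697, 2.2409, 1.4701, 2.8400]

beam 1: φ=-90°, α=300°
  direction (0.5000, -0.8660); cell (2,1); t to first gridline: x 1.1600, y 0.6697 (then +2.0000 / +1.1547)
    (2,0) via y @ 0.6697  # hit
  → r_1 = 0.6697
beam 2: φ=-45°, α=345°
  direction (0.9659, -0.2588); cell (2,1); t to first gridline: x 0.6005, y 2.2409 (then +1.0353 / +3.8637)
    (3,1) via x @ 0.6005
    (4,1) via x @ 1.6357
    (4,0) via y @ 2.2409  # hit
  → r_2 = 2.2409
beam 3: φ=45°, α=75°
  direction (0.2588, 0.9659); cell (2,1); t to first gridline: x 2.2409, y 0.4348 (then +3.8637 / +1.0353)
    (2,2) via y @ 0.4348
    (2,3) via y @ 1.4701  # hit
  → r_3 = 1.4701
beam 4: φ=90°, α=120°
  direction (-0.5000, 0.8660); cell (2,1); t to first gridline: x 0.8400, y 0.4850 (then +2.0000 / +1.1547)
    (2,2) via y @ 0.4850
    (1,2) via x @ 0.8400
    (1,3) via y @ 1.6397
    (1,4) via y @ 2.7944
    (0,4) via x @ 2.8400  # hit
  → r_4 = 2.8400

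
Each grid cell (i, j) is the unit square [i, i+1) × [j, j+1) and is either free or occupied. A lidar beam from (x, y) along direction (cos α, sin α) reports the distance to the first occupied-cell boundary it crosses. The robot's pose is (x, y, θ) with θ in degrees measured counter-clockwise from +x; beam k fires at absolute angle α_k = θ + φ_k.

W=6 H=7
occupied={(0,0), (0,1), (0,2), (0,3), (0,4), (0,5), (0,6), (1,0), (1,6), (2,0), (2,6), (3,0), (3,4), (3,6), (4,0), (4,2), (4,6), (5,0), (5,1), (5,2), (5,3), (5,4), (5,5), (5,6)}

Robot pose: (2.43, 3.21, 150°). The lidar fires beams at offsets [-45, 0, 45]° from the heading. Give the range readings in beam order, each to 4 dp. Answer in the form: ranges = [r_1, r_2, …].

ranges = [2.8884, 1.6512, 1.4804]

beam 1: φ=-45°, α=105°
  direction (-0.2588, 0.9659); cell (2,3); t to first gridline: x 1.6614, y 0.8179 (then +3.8637 / +1.0353)
    (2,4) via y @ 0.8179
    (1,4) via x @ 1.6614
    (1,5) via y @ 1.8531
    (1,6) via y @ 2.8884  # hit
  → r_1 = 2.8884
beam 2: φ=0°, α=150°
  direction (-0.8660, 0.5000); cell (2,3); t to first gridline: x 0.4965, y 1.5800 (then +1.1547 / +2.0000)
    (1,3) via x @ 0.4965
    (1,4) via y @ 1.5800
    (0,4) via x @ 1.6512  # hit
  → r_2 = 1.6512
beam 3: φ=45°, α=195°
  direction (-0.9659, -0.2588); cell (2,3); t to first gridline: x 0.4452, y 0.8114 (then +1.0353 / +3.8637)
    (1,3) via x @ 0.4452
    (1,2) via y @ 0.8114
    (0,2) via x @ 1.4804  # hit
  → r_3 = 1.4804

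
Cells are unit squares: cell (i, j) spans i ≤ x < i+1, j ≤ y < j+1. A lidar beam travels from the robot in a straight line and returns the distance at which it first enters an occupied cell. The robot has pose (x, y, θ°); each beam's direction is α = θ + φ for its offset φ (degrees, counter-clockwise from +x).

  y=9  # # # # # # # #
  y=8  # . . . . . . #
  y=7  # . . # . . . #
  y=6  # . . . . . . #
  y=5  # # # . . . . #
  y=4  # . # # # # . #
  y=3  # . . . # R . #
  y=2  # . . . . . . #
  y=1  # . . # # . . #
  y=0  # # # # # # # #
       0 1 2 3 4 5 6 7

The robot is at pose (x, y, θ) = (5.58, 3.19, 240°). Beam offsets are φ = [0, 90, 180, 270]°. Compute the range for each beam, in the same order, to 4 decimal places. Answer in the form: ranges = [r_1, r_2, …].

ranges = [1.3741, 1.6397, 2.8400, 0.6697]

beam 1: φ=0°, α=240°
  dir = (cos 240°, sin 240°) = (-0.5000, -0.8660); from cell (5,3)
  next x-line at t=1.1600, next y-line at t=0.2194; Δt_x=2.0000, Δt_y=1.1547
    y: enter (5,2) at t=0.2194
    x: enter (4,2) at t=1.1600
    y: enter (4,1) at t=1.3741 ← occupied
  → r_1 = 1.3741
beam 2: φ=90°, α=330°
  dir = (cos 330°, sin 330°) = (0.8660, -0.5000); from cell (5,3)
  next x-line at t=0.4850, next y-line at t=0.3800; Δt_x=1.1547, Δt_y=2.0000
    y: enter (5,2) at t=0.3800
    x: enter (6,2) at t=0.4850
    x: enter (7,2) at t=1.6397 ← occupied
  → r_2 = 1.6397
beam 3: φ=180°, α=60°
  dir = (cos 60°, sin 60°) = (0.5000, 0.8660); from cell (5,3)
  next x-line at t=0.8400, next y-line at t=0.9353; Δt_x=2.0000, Δt_y=1.1547
    x: enter (6,3) at t=0.8400
    y: enter (6,4) at t=0.9353
    y: enter (6,5) at t=2.0900
    x: enter (7,5) at t=2.8400 ← occupied
  → r_3 = 2.8400
beam 4: φ=270°, α=150°
  dir = (cos 150°, sin 150°) = (-0.8660, 0.5000); from cell (5,3)
  next x-line at t=0.6697, next y-line at t=1.6200; Δt_x=1.1547, Δt_y=2.0000
    x: enter (4,3) at t=0.6697 ← occupied
  → r_4 = 0.6697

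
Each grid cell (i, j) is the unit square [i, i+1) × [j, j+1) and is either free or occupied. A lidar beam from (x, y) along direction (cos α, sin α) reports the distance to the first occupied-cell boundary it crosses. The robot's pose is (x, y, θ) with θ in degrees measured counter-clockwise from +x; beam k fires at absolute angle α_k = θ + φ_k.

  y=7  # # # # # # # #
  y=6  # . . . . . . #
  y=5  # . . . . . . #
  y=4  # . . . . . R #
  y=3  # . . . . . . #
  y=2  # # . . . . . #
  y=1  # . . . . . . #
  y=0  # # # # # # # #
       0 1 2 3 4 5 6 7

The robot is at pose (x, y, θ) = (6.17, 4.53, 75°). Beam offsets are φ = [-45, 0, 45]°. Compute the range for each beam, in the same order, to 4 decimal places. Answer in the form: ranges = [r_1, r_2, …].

beam 1: φ=-45°, α=30°
  dir = (cos 30°, sin 30°) = (0.8660, 0.5000); from cell (6,4)
  next x-line at t=0.9584, next y-line at t=0.9400; Δt_x=1.1547, Δt_y=2.0000
    y: enter (6,5) at t=0.9400
    x: enter (7,5) at t=0.9584 ← occupied
  → r_1 = 0.9584
beam 2: φ=0°, α=75°
  dir = (cos 75°, sin 75°) = (0.2588, 0.9659); from cell (6,4)
  next x-line at t=3.2069, next y-line at t=0.4866; Δt_x=3.8637, Δt_y=1.0353
    y: enter (6,5) at t=0.4866
    y: enter (6,6) at t=1.5219
    y: enter (6,7) at t=2.5571 ← occupied
  → r_2 = 2.5571
beam 3: φ=45°, α=120°
  dir = (cos 120°, sin 120°) = (-0.5000, 0.8660); from cell (6,4)
  next x-line at t=0.3400, next y-line at t=0.5427; Δt_x=2.0000, Δt_y=1.1547
    x: enter (5,4) at t=0.3400
    y: enter (5,5) at t=0.5427
    y: enter (5,6) at t=1.6974
    x: enter (4,6) at t=2.3400
    y: enter (4,7) at t=2.8521 ← occupied
  → r_3 = 2.8521

ranges = [0.9584, 2.5571, 2.8521]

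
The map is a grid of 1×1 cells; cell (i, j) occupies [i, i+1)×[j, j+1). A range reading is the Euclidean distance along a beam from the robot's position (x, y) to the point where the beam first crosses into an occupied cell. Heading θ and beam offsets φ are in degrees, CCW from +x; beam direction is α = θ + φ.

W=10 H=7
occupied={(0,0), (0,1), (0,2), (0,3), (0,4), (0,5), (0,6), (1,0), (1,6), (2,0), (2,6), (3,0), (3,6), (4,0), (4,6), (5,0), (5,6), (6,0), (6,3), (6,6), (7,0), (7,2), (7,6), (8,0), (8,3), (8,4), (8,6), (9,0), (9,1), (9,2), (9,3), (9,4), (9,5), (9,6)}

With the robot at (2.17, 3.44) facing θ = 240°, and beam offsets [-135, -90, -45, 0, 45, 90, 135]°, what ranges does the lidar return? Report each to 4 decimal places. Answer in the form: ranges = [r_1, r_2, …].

ranges = [2.6503, 1.3510, 1.2113, 2.3400, 2.5261, 4.8800, 7.0709]

beam 1: φ=-135°, α=105°
  dir = (cos 105°, sin 105°) = (-0.2588, 0.9659); from cell (2,3)
  next x-line at t=0.6568, next y-line at t=0.5798; Δt_x=3.8637, Δt_y=1.0353
    y: enter (2,4) at t=0.5798
    x: enter (1,4) at t=0.6568
    y: enter (1,5) at t=1.6150
    y: enter (1,6) at t=2.6503 ← occupied
  → r_1 = 2.6503
beam 2: φ=-90°, α=150°
  dir = (cos 150°, sin 150°) = (-0.8660, 0.5000); from cell (2,3)
  next x-line at t=0.1963, next y-line at t=1.1200; Δt_x=1.1547, Δt_y=2.0000
    x: enter (1,3) at t=0.1963
    y: enter (1,4) at t=1.1200
    x: enter (0,4) at t=1.3510 ← occupied
  → r_2 = 1.3510
beam 3: φ=-45°, α=195°
  dir = (cos 195°, sin 195°) = (-0.9659, -0.2588); from cell (2,3)
  next x-line at t=0.1760, next y-line at t=1.7000; Δt_x=1.0353, Δt_y=3.8637
    x: enter (1,3) at t=0.1760
    x: enter (0,3) at t=1.2113 ← occupied
  → r_3 = 1.2113
beam 4: φ=0°, α=240°
  dir = (cos 240°, sin 240°) = (-0.5000, -0.8660); from cell (2,3)
  next x-line at t=0.3400, next y-line at t=0.5081; Δt_x=2.0000, Δt_y=1.1547
    x: enter (1,3) at t=0.3400
    y: enter (1,2) at t=0.5081
    y: enter (1,1) at t=1.6628
    x: enter (0,1) at t=2.3400 ← occupied
  → r_4 = 2.3400
beam 5: φ=45°, α=285°
  dir = (cos 285°, sin 285°) = (0.2588, -0.9659); from cell (2,3)
  next x-line at t=3.2069, next y-line at t=0.4555; Δt_x=3.8637, Δt_y=1.0353
    y: enter (2,2) at t=0.4555
    y: enter (2,1) at t=1.4908
    y: enter (2,0) at t=2.5261 ← occupied
  → r_5 = 2.5261
beam 6: φ=90°, α=330°
  dir = (cos 330°, sin 330°) = (0.8660, -0.5000); from cell (2,3)
  next x-line at t=0.9584, next y-line at t=0.8800; Δt_x=1.1547, Δt_y=2.0000
    y: enter (2,2) at t=0.8800
    x: enter (3,2) at t=0.9584
    x: enter (4,2) at t=2.1131
    y: enter (4,1) at t=2.8800
    x: enter (5,1) at t=3.2678
    x: enter (6,1) at t=4.4225
    y: enter (6,0) at t=4.8800 ← occupied
  → r_6 = 4.8800
beam 7: φ=135°, α=15°
  dir = (cos 15°, sin 15°) = (0.9659, 0.2588); from cell (2,3)
  next x-line at t=0.8593, next y-line at t=2.1637; Δt_x=1.0353, Δt_y=3.8637
    x: enter (3,3) at t=0.8593
    x: enter (4,3) at t=1.8946
    y: enter (4,4) at t=2.1637
    x: enter (5,4) at t=2.9298
    x: enter (6,4) at t=3.9651
    x: enter (7,4) at t=5.0004
    y: enter (7,5) at t=6.0274
    x: enter (8,5) at t=6.0357
    x: enter (9,5) at t=7.0709 ← occupied
  → r_7 = 7.0709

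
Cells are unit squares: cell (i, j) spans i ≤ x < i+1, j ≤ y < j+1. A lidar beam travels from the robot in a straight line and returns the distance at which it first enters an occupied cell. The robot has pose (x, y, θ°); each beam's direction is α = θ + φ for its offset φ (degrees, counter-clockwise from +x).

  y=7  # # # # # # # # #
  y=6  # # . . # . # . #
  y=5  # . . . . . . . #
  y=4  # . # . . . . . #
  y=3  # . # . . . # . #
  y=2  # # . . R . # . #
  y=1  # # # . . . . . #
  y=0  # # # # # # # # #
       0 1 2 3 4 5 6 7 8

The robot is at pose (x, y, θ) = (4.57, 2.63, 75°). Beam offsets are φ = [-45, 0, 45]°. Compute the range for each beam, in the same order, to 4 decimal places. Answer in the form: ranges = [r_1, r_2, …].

ranges = [1.6512, 4.5242, 5.0460]

beam 1: φ=-45°, α=30°
  cosα=0.8660 sinα=0.5000 | (4,2) | tMaxX 0.4965 tMaxY 0.7400 | tΔX 1.1547 tΔY 2.0000
    t=0.4965 [x] (5,2)
    t=0.7400 [y] (5,3)
    t=1.6512 [x] (6,3) — stop
  → r_1 = 1.6512
beam 2: φ=0°, α=75°
  cosα=0.2588 sinα=0.9659 | (4,2) | tMaxX 1.6614 tMaxY 0.3831 | tΔX 3.8637 tΔY 1.0353
    t=0.3831 [y] (4,3)
    t=1.4183 [y] (4,4)
    t=1.6614 [x] (5,4)
    t=2.4536 [y] (5,5)
    t=3.4889 [y] (5,6)
    t=4.5242 [y] (5,7) — stop
  → r_2 = 4.5242
beam 3: φ=45°, α=120°
  cosα=-0.5000 sinα=0.8660 | (4,2) | tMaxX 1.1400 tMaxY 0.4272 | tΔX 2.0000 tΔY 1.1547
    t=0.4272 [y] (4,3)
    t=1.1400 [x] (3,3)
    t=1.5819 [y] (3,4)
    t=2.7366 [y] (3,5)
    t=3.1400 [x] (2,5)
    t=3.8913 [y] (2,6)
    t=5.0460 [y] (2,7) — stop
  → r_3 = 5.0460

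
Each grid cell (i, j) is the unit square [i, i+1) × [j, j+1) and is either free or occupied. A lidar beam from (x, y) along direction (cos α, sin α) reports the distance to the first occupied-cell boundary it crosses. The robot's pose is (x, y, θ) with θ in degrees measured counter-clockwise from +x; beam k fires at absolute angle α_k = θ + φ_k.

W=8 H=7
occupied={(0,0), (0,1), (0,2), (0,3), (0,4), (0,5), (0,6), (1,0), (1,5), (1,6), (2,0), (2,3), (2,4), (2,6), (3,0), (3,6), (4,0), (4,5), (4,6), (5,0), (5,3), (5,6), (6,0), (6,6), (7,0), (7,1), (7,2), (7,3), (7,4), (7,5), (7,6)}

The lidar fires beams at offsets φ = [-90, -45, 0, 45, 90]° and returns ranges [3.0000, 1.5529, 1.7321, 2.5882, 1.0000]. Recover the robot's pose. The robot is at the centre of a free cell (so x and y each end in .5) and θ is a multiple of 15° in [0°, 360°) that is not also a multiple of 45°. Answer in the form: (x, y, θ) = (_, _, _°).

The pose lattice has 25·16 = 400 candidates. Test each by forward raycasting.
  (6.5, 1.5, 165°): beam 1 = 1.9319 ≠ 3.0000 ✗
  (1.5, 2.5, 150°): beam 1 = 1.0000 ≠ 3.0000 ✗
  (1.5, 4.5, 285°): beam 1 = 0.5176 ≠ 3.0000 ✗
  …
  (4.5, 2.5, 300°): r_1=3.0000, r_2=1.5529, r_3=1.7321, r_4=2.5882, r_5=1.0000 — all match ✓
Only this pose fits every beam.

(x, y, θ) = (4.5, 2.5, 300°)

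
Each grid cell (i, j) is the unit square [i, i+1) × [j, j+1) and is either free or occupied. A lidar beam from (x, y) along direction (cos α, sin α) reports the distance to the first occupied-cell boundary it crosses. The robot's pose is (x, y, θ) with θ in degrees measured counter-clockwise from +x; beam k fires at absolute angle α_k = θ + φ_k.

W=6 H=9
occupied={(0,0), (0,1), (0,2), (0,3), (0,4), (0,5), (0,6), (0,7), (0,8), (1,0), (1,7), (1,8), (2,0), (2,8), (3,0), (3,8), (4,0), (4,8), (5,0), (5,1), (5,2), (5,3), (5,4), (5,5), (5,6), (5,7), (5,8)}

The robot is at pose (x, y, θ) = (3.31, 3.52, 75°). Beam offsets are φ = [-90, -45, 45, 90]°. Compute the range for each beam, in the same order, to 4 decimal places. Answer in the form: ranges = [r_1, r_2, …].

beam 1: φ=-90°, α=345°
  dir = (cos 345°, sin 345°) = (0.9659, -0.2588); from cell (3,3)
  next x-line at t=0.7143, next y-line at t=2.0091; Δt_x=1.0353, Δt_y=3.8637
    x: enter (4,3) at t=0.7143
    x: enter (5,3) at t=1.7496 ← occupied
  → r_1 = 1.7496
beam 2: φ=-45°, α=30°
  dir = (cos 30°, sin 30°) = (0.8660, 0.5000); from cell (3,3)
  next x-line at t=0.7967, next y-line at t=0.9600; Δt_x=1.1547, Δt_y=2.0000
    x: enter (4,3) at t=0.7967
    y: enter (4,4) at t=0.9600
    x: enter (5,4) at t=1.9514 ← occupied
  → r_2 = 1.9514
beam 3: φ=45°, α=120°
  dir = (cos 120°, sin 120°) = (-0.5000, 0.8660); from cell (3,3)
  next x-line at t=0.6200, next y-line at t=0.5543; Δt_x=2.0000, Δt_y=1.1547
    y: enter (3,4) at t=0.5543
    x: enter (2,4) at t=0.6200
    y: enter (2,5) at t=1.7090
    x: enter (1,5) at t=2.6200
    y: enter (1,6) at t=2.8637
    y: enter (1,7) at t=4.0184 ← occupied
  → r_3 = 4.0184
beam 4: φ=90°, α=165°
  dir = (cos 165°, sin 165°) = (-0.9659, 0.2588); from cell (3,3)
  next x-line at t=0.3209, next y-line at t=1.8546; Δt_x=1.0353, Δt_y=3.8637
    x: enter (2,3) at t=0.3209
    x: enter (1,3) at t=1.3562
    y: enter (1,4) at t=1.8546
    x: enter (0,4) at t=2.3915 ← occupied
  → r_4 = 2.3915

ranges = [1.7496, 1.9514, 4.0184, 2.3915]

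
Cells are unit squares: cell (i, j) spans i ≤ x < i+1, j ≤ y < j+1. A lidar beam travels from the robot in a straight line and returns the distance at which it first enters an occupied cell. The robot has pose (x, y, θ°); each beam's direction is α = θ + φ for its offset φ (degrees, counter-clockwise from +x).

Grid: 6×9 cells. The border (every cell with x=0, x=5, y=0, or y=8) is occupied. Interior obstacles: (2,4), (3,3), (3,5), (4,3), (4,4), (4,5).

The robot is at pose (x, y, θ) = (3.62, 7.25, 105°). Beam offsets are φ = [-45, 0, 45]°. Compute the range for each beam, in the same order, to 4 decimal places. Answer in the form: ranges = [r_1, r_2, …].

ranges = [0.8660, 0.7765, 1.5000]

beam 1: φ=-45°, α=60°
  direction (0.5000, 0.8660); cell (3,7); t to first gridline: x 0.7600, y 0.8660 (then +2.0000 / +1.1547)
    (4,7) via x @ 0.7600
    (4,8) via y @ 0.8660  # hit
  → r_1 = 0.8660
beam 2: φ=0°, α=105°
  direction (-0.2588, 0.9659); cell (3,7); t to first gridline: x 2.3955, y 0.7765 (then +3.8637 / +1.0353)
    (3,8) via y @ 0.7765  # hit
  → r_2 = 0.7765
beam 3: φ=45°, α=150°
  direction (-0.8660, 0.5000); cell (3,7); t to first gridline: x 0.7159, y 1.5000 (then +1.1547 / +2.0000)
    (2,7) via x @ 0.7159
    (2,8) via y @ 1.5000  # hit
  → r_3 = 1.5000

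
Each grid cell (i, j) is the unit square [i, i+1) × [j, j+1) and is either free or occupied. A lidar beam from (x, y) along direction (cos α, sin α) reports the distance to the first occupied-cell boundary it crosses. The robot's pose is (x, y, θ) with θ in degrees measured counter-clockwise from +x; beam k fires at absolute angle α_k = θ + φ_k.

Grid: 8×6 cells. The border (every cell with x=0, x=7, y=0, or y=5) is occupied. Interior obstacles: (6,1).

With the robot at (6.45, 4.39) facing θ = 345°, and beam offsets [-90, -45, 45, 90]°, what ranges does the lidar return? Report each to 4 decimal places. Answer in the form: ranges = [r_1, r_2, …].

ranges = [3.5096, 1.1000, 0.6351, 0.6315]

beam 1: φ=-90°, α=255°
  direction (-0.2588, -0.9659); cell (6,4); t to first gridline: x 1.7387, y 0.4038 (then +3.8637 / +1.0353)
    (6,3) via y @ 0.4038
    (6,2) via y @ 1.4390
    (5,2) via x @ 1.7387
    (5,1) via y @ 2.4743
    (5,0) via y @ 3.5096  # hit
  → r_1 = 3.5096
beam 2: φ=-45°, α=300°
  direction (0.5000, -0.8660); cell (6,4); t to first gridline: x 1.1000, y 0.4503 (then +2.0000 / +1.1547)
    (6,3) via y @ 0.4503
    (7,3) via x @ 1.1000  # hit
  → r_2 = 1.1000
beam 3: φ=45°, α=30°
  direction (0.8660, 0.5000); cell (6,4); t to first gridline: x 0.6351, y 1.2200 (then +1.1547 / +2.0000)
    (7,4) via x @ 0.6351  # hit
  → r_3 = 0.6351
beam 4: φ=90°, α=75°
  direction (0.2588, 0.9659); cell (6,4); t to first gridline: x 2.1250, y 0.6315 (then +3.8637 / +1.0353)
    (6,5) via y @ 0.6315  # hit
  → r_4 = 0.6315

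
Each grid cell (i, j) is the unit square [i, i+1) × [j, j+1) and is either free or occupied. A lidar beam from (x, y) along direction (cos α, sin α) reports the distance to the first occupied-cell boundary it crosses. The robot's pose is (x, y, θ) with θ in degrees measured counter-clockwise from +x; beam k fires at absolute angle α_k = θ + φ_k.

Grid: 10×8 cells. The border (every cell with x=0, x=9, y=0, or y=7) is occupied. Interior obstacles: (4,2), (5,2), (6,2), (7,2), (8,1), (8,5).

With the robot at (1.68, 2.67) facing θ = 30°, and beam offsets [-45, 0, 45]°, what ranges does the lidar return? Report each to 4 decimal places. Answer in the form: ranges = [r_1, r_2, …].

beam 1: φ=-45°, α=345°
  direction (0.9659, -0.2588); cell (1,2); t to first gridline: x 0.3313, y 2.5887 (then +1.0353 / +3.8637)
    (2,2) via x @ 0.3313
    (3,2) via x @ 1.3666
    (4,2) via x @ 2.4018  # hit
  → r_1 = 2.4018
beam 2: φ=0°, α=30°
  direction (0.8660, 0.5000); cell (1,2); t to first gridline: x 0.3695, y 0.6600 (then +1.1547 / +2.0000)
    (2,2) via x @ 0.3695
    (2,3) via y @ 0.6600
    (3,3) via x @ 1.5242
    (3,4) via y @ 2.6600
    (4,4) via x @ 2.6789
    (5,4) via x @ 3.8336
    (5,5) via y @ 4.6600
    (6,5) via x @ 4.9883
    (7,5) via x @ 6.1430
    (7,6) via y @ 6.6600
    (8,6) via x @ 7.2977
    (9,6) via x @ 8.4524  # hit
  → r_2 = 8.4524
beam 3: φ=45°, α=75°
  direction (0.2588, 0.9659); cell (1,2); t to first gridline: x 1.2364, y 0.3416 (then +3.8637 / +1.0353)
    (1,3) via y @ 0.3416
    (2,3) via x @ 1.2364
    (2,4) via y @ 1.3769
    (2,5) via y @ 2.4122
    (2,6) via y @ 3.4475
    (2,7) via y @ 4.4827  # hit
  → r_3 = 4.4827

ranges = [2.4018, 8.4524, 4.4827]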